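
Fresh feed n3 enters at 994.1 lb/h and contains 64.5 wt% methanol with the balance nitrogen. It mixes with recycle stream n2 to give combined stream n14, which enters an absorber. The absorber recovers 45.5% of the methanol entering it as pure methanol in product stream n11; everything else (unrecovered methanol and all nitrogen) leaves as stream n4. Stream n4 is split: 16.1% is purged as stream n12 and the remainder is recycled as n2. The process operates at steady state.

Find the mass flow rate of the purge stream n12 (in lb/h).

nitrogen enters only via n3 and leaves only via the purge: 994.1×0.355 = 0.161×(nitrogen in n4), and the absorber passes all nitrogen, so nitrogen in n14 = nitrogen in n4 = 2192 lb/h.
methanol in n14: m_A = 994.1×0.645 + (1−0.161)·(1−0.455)·m_A, so m_A = 641.19/0.5427 = 1181.4 lb/h.
n4 = (1−0.455)×1181.4 + 2192 = 2835.8 lb/h.
Purge n12 = 0.161×2835.8 = 456.57 lb/h.

456.6 lb/h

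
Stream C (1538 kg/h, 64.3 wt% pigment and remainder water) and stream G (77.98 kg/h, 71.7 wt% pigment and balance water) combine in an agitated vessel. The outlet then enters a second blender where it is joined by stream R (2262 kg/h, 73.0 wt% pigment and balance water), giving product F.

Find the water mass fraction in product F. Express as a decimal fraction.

Overall, product flow = 3878 kg/h.
water in = 1538×0.357 + 77.98×0.283 + 2262×0.270 = 1181.9 kg/h.
water fraction in F = 0.305.

0.305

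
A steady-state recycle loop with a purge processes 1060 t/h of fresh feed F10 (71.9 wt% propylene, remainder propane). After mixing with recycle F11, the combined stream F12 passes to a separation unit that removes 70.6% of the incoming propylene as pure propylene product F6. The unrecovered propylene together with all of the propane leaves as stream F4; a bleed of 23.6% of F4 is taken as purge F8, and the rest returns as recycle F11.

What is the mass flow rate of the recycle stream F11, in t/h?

propane enters only via F10 and leaves only via the purge: 1060×0.281 = 0.236×(propane in F4), and the separation unit passes all propane, so propane in F12 = propane in F4 = 1262.1 t/h.
propylene in F12: m_A = 1060×0.719 + (1−0.236)·(1−0.706)·m_A, so m_A = 762.14/0.7754 = 982.92 t/h.
F4 = (1−0.706)×982.92 + 1262.1 = 1551.1 t/h.
Recycle F11 = (1−0.236)×1551.1 = 1185 t/h.

1185 t/h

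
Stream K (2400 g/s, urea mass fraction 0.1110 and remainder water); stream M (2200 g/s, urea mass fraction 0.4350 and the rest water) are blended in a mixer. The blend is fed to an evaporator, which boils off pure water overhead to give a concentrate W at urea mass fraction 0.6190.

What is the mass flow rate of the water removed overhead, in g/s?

urea entering = 2400×0.111 + 2200×0.435 = 1223.4 g/s.
All urea reports to W, so W = 1223.4/0.619 = 1976.4 g/s.
Total feed = 4600 g/s; overhead = 4600 − 1976.4 = 2623.6 g/s.

2624 g/s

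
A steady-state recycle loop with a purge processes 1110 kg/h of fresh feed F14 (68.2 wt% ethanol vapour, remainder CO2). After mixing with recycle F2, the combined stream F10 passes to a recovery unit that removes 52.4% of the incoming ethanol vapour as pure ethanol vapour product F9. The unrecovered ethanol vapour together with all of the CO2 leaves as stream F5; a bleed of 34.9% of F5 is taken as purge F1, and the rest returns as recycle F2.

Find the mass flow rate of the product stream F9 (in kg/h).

574.8 kg/h

ethanol vapour in F10: m_A = 1110×0.682 + (1−0.349)·(1−0.524)·m_A, so m_A = 757.02/0.6901 = 1096.9 kg/h.
Product F9 = 0.524×1096.9 = 574.79 kg/h.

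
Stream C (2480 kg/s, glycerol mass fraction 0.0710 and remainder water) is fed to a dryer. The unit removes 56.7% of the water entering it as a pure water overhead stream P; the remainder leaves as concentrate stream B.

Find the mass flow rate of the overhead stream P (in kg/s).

water entering = 2480×0.929 = 2303.9 kg/s; overhead removed = 0.567×2303.9 = 1306.3 kg/s.

1306 kg/s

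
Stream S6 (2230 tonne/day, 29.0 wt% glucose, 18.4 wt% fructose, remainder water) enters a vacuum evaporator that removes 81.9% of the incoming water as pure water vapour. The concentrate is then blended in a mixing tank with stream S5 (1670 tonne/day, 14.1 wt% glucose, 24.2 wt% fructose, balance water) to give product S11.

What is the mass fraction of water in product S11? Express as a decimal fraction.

0.423

Vapour removed = 0.819×0.526×2230 = 960.67 tonne/day; concentrate = 1269.3 tonne/day.
water reaching the mixer = 212.31 (from concentrate) + 1670×0.617 = 1242.7 tonne/day.
Product flow = 1269.3 + 1670 = 2939.3 tonne/day; water fraction = 0.423.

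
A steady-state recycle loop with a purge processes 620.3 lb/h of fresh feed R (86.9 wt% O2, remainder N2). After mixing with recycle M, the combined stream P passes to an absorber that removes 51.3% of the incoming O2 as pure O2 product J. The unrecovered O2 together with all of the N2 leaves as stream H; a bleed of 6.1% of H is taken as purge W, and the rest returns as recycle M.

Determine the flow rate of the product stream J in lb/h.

O2 in P: m_A = 620.3×0.869 + (1−0.061)·(1−0.513)·m_A, so m_A = 539.04/0.5427 = 993.24 lb/h.
Product J = 0.513×993.24 = 509.53 lb/h.

509.5 lb/h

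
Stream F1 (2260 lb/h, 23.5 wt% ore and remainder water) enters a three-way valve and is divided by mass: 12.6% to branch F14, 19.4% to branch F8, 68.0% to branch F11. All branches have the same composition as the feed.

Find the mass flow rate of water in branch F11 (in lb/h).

1176 lb/h

Branch F11 total = 0.680×2260 = 1536.8 lb/h.
water in F11 = 0.765×1536.8 = 1175.7 lb/h.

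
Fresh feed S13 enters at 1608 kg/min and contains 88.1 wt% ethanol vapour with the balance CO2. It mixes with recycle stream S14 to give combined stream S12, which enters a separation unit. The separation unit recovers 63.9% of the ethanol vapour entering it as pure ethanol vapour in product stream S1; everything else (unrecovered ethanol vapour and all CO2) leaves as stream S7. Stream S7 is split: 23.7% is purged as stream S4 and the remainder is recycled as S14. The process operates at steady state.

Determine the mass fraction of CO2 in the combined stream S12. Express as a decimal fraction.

CO2 enters only via S13 and leaves only via the purge: 1608×0.119 = 0.237×(CO2 in S7), and the separation unit passes all CO2, so CO2 in S12 = CO2 in S7 = 807.39 kg/min.
ethanol vapour in S12: m_A = 1608×0.881 + (1−0.237)·(1−0.639)·m_A, so m_A = 1416.6/0.7246 = 1955.2 kg/min.
S12 = 1955.2 + 807.39 = 2762.6 kg/min.
CO2 fraction in S12 = 807.39/2762.6 = 0.292.

0.292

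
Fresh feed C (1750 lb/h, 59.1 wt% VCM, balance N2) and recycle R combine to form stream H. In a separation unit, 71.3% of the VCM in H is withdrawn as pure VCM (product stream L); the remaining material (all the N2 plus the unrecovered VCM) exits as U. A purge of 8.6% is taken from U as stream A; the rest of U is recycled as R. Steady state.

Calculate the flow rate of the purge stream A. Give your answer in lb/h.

750.4 lb/h

N2 enters only via C and leaves only via the purge: 1750×0.409 = 0.086×(N2 in U), and the separation unit passes all N2, so N2 in H = N2 in U = 8322.7 lb/h.
VCM in H: m_A = 1750×0.591 + (1−0.086)·(1−0.713)·m_A, so m_A = 1034.2/0.7377 = 1402 lb/h.
U = (1−0.713)×1402 + 8322.7 = 8725.1 lb/h.
Purge A = 0.086×8725.1 = 750.35 lb/h.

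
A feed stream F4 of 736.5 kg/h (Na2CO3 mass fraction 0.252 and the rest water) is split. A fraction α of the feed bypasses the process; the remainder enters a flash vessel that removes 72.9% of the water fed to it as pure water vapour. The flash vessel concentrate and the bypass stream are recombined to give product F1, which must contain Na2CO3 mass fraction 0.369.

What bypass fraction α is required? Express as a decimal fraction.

0.419

All 736.5×0.252 = 185.6 kg/h of Na2CO3 reaches F1, so F1 = 185.6/0.369 = 502.98 kg/h and vapour = 233.52 kg/h.
The evaporator receives (1−α)·736.5 of feed at 0.748 water and removes 0.729 of that water:
0.729×0.748×(1−α)×736.5 = 233.52
(1−α) = 233.52/401.61 = 0.5815;  α = 0.4185.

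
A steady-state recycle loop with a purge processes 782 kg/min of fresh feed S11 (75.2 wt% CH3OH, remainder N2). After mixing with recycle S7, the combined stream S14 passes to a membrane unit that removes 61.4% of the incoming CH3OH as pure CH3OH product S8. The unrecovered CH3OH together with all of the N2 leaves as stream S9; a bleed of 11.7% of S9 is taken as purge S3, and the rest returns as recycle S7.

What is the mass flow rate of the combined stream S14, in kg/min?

2550 kg/min

N2 enters only via S11 and leaves only via the purge: 782×0.248 = 0.117×(N2 in S9), and the membrane unit passes all N2, so N2 in S14 = N2 in S9 = 1657.6 kg/min.
CH3OH in S14: m_A = 782×0.752 + (1−0.117)·(1−0.614)·m_A, so m_A = 588.06/0.6592 = 892.14 kg/min.
S14 = 892.14 + 1657.6 = 2549.7 kg/min.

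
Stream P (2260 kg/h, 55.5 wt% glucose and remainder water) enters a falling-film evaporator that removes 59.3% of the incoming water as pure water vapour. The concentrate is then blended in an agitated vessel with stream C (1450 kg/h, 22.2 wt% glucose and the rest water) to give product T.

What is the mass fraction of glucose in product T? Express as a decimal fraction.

0.506

Vapour removed = 0.593×0.445×2260 = 596.38 kg/h; concentrate = 1663.6 kg/h.
glucose reaching the mixer = 1254.3 (from concentrate) + 1450×0.222 = 1576.2 kg/h.
Product flow = 1663.6 + 1450 = 3113.6 kg/h; glucose fraction = 0.506.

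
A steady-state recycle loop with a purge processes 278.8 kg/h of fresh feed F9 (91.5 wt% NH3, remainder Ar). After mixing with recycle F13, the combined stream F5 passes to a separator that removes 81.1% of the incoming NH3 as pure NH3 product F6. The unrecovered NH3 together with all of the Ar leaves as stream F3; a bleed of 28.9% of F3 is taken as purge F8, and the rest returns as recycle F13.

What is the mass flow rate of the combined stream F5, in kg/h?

Ar enters only via F9 and leaves only via the purge: 278.8×0.085 = 0.289×(Ar in F3), and the separator passes all Ar, so Ar in F5 = Ar in F3 = 82 kg/h.
NH3 in F5: m_A = 278.8×0.915 + (1−0.289)·(1−0.811)·m_A, so m_A = 255.1/0.8656 = 294.7 kg/h.
F5 = 294.7 + 82 = 376.7 kg/h.

376.7 kg/h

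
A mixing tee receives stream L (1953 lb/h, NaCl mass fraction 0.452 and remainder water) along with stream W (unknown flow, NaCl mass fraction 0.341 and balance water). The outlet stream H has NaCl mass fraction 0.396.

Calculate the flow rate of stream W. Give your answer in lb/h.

Let W be the unknown flow. Total out = 1953 + W.
NaCl balance: 882.76 + 0.341·W = 0.396·(1953 + W)
(0.341 − 0.396)·W = 0.396×1953 − 882.76 = -109.37
W = -109.37 / -0.055 = 1988.5 lb/h

1989 lb/h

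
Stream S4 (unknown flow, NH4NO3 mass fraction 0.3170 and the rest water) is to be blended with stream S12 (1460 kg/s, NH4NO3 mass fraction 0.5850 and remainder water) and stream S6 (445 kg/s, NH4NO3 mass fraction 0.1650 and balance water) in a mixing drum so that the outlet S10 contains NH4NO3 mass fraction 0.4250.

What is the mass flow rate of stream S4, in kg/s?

Let S4 be the unknown flow. Total out = 1905 + S4.
NH4NO3 balance: 927.52 + 0.317·S4 = 0.425·(1905 + S4)
(0.317 − 0.425)·S4 = 0.425×1905 − 927.52 = -117.9
S4 = -117.9 / -0.108 = 1091.7 kg/s

1092 kg/s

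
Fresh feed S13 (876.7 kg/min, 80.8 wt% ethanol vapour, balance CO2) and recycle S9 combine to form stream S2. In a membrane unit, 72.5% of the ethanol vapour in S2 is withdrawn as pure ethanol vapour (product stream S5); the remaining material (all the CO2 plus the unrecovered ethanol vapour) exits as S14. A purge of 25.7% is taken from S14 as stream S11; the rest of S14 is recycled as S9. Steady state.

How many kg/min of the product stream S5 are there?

ethanol vapour in S2: m_A = 876.7×0.808 + (1−0.257)·(1−0.725)·m_A, so m_A = 708.37/0.7957 = 890.28 kg/min.
Product S5 = 0.725×890.28 = 645.45 kg/min.

645.5 kg/min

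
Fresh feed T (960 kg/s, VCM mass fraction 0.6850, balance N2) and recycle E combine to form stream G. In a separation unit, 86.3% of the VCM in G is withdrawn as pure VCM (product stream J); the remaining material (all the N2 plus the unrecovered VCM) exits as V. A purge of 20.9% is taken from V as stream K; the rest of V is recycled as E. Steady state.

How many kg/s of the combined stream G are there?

N2 enters only via T and leaves only via the purge: 960×0.315 = 0.209×(N2 in V), and the separation unit passes all N2, so N2 in G = N2 in V = 1446.9 kg/s.
VCM in G: m_A = 960×0.685 + (1−0.209)·(1−0.863)·m_A, so m_A = 657.6/0.8916 = 737.52 kg/s.
G = 737.52 + 1446.9 = 2184.4 kg/s.

2184 kg/s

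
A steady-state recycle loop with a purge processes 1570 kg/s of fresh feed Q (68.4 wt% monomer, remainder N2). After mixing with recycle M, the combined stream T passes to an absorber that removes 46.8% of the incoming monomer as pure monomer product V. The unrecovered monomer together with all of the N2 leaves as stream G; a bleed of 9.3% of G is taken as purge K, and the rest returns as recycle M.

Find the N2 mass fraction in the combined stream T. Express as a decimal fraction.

N2 enters only via Q and leaves only via the purge: 1570×0.316 = 0.093×(N2 in G), and the absorber passes all N2, so N2 in T = N2 in G = 5334.6 kg/s.
monomer in T: m_A = 1570×0.684 + (1−0.093)·(1−0.468)·m_A, so m_A = 1073.9/0.5175 = 2075.2 kg/s.
T = 2075.2 + 5334.6 = 7409.9 kg/s.
N2 fraction in T = 5334.6/7409.9 = 0.720.

0.720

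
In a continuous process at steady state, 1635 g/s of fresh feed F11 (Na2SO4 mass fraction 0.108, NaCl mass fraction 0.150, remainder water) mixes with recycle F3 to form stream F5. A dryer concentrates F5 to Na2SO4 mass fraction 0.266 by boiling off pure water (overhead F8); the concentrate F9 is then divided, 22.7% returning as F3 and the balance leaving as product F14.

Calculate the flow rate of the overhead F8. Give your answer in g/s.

971.2 g/s

Overall Na2SO4 balance (none leaves overhead): Na2SO4 in fresh feed = Na2SO4 in product, i.e. 1635×0.108 = (1−0.227)·F9·0.266.
F9 = 176.58/(0.266×0.773) = 858.78 g/s.
Recycle F3 = 0.227×858.78 = 194.94 g/s.
Combined feed F5 = 1635 + 194.94 = 1829.9 g/s.
Overhead F8 = F5 − F9 = 1829.9 − 858.78 = 971.17 g/s.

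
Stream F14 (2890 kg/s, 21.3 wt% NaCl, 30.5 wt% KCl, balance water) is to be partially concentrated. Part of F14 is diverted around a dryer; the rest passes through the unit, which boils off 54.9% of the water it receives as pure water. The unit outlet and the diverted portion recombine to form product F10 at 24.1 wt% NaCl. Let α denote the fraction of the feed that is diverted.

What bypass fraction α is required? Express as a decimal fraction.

0.561

All 2890×0.213 = 615.57 kg/s of NaCl reaches F10, so F10 = 615.57/0.241 = 2554.2 kg/s and vapour = 335.77 kg/s.
The evaporator receives (1−α)·2890 of feed at 0.482 water and removes 0.549 of that water:
0.549×0.482×(1−α)×2890 = 335.77
(1−α) = 335.77/764.75 = 0.4391;  α = 0.5609.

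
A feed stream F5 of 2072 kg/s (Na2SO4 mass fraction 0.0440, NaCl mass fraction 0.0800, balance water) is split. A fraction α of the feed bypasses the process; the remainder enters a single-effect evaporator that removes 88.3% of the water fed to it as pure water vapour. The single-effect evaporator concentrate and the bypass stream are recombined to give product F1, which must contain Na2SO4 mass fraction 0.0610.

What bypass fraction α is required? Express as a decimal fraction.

0.640

All 2072×0.044 = 91.168 kg/s of Na2SO4 reaches F1, so F1 = 91.168/0.061 = 1494.6 kg/s and vapour = 577.44 kg/s.
The evaporator receives (1−α)·2072 of feed at 0.876 water and removes 0.883 of that water:
0.883×0.876×(1−α)×2072 = 577.44
(1−α) = 577.44/1602.7 = 0.3603;  α = 0.6397.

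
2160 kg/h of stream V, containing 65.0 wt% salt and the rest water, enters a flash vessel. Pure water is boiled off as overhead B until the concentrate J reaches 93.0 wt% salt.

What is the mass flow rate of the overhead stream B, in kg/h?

650.3 kg/h

salt is conserved: 2160×0.650 = 1404 kg/h all reports to the concentrate.
Concentrate = 1404/(target fraction) = 1509.7 kg/h.
Overhead = 2160 − 1509.7 = 650.32 kg/h.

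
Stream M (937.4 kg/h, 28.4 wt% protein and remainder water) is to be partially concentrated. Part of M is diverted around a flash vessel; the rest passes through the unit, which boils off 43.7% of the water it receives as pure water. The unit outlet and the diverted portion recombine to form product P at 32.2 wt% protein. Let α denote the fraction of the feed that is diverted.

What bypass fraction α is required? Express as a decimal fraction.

0.623

All 937.4×0.284 = 266.22 kg/h of protein reaches P, so P = 266.22/0.322 = 826.78 kg/h and vapour = 110.62 kg/h.
The evaporator receives (1−α)·937.4 of feed at 0.716 water and removes 0.437 of that water:
0.437×0.716×(1−α)×937.4 = 110.62
(1−α) = 110.62/293.3 = 0.3772;  α = 0.6228.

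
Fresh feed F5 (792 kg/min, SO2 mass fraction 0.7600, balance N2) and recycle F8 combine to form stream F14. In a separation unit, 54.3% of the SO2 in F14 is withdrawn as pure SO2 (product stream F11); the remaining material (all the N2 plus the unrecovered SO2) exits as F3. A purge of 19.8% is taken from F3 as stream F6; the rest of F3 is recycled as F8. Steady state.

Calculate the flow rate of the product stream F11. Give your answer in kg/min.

SO2 in F14: m_A = 792×0.760 + (1−0.198)·(1−0.543)·m_A, so m_A = 601.92/0.6335 = 950.17 kg/min.
Product F11 = 0.543×950.17 = 515.94 kg/min.

515.9 kg/min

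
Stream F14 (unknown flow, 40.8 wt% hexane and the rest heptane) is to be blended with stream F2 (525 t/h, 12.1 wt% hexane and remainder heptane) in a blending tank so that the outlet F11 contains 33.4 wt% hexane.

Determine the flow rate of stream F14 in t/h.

Let F14 be the unknown flow. Total out = 525 + F14.
hexane balance: 63.525 + 0.408·F14 = 0.334·(525 + F14)
(0.408 − 0.334)·F14 = 0.334×525 − 63.525 = 111.83
F14 = 111.83 / 0.074 = 1511.1 t/h

1511 t/h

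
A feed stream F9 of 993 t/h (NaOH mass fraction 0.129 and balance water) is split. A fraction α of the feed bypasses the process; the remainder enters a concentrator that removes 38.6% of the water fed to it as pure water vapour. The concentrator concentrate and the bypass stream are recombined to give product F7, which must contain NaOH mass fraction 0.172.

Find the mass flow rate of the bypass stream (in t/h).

254.6 t/h

All 993×0.129 = 128.1 t/h of NaOH reaches F7, so F7 = 128.1/0.172 = 744.75 t/h and vapour = 248.25 t/h.
The evaporator receives (1−α)·993 of feed at 0.871 water and removes 0.386 of that water:
0.386×0.871×(1−α)×993 = 248.25
(1−α) = 248.25/333.85 = 0.7436;  α = 0.2564.
Bypass flow = 0.2564×993 = 254.61 t/h.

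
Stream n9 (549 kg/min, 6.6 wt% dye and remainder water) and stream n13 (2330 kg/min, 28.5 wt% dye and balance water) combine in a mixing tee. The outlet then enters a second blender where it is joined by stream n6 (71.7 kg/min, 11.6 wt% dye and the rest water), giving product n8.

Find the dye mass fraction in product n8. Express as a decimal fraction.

Overall, product flow = 2950.7 kg/min.
dye in = 549×0.066 + 2330×0.285 + 71.7×0.116 = 708.6 kg/min.
dye fraction in n8 = 0.2401.

0.2401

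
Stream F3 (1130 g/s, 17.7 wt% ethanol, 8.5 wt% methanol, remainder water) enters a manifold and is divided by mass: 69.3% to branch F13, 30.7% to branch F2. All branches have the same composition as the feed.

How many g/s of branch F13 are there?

Branch F13 flow = 0.693×1130 = 783.09 g/s.

783.1 g/s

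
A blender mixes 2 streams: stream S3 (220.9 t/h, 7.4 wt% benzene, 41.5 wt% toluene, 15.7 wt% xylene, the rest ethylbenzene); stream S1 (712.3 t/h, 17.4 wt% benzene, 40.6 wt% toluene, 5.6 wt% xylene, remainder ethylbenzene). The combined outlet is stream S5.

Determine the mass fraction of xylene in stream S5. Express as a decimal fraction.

Total flow out = 220.9 + 712.3 = 933.2 t/h.
xylene in = 220.9×0.157 + 712.3×0.056 = 74.57 t/h.
xylene mass fraction in S5 = 74.57/933.2 = 0.080.

0.080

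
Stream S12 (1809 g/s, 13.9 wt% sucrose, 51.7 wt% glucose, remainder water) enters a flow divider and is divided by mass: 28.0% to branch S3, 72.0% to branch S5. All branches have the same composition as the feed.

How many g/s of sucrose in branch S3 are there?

Branch S3 total = 0.280×1809 = 506.52 g/s.
sucrose in S3 = 0.139×506.52 = 70.406 g/s.

70.41 g/s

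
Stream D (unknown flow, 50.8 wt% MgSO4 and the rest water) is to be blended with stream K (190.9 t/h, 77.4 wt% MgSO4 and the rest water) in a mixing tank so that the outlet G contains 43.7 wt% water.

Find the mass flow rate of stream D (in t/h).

732.4 t/h

Let D be the unknown flow. Total out = 190.9 + D.
water balance: 43.143 + 0.492·D = 0.437·(190.9 + D)
(0.492 − 0.437)·D = 0.437×190.9 − 43.143 = 40.28
D = 40.28 / 0.055 = 732.36 t/h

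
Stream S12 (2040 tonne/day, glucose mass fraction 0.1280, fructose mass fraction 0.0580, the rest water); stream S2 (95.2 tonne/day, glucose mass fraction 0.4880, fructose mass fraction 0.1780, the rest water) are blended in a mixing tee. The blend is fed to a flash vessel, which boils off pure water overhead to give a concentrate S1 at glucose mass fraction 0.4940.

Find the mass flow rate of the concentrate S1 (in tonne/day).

glucose entering = 2040×0.128 + 95.2×0.488 = 307.58 tonne/day.
All glucose reports to S1, so S1 = 307.58/0.494 = 622.63 tonne/day.

622.6 tonne/day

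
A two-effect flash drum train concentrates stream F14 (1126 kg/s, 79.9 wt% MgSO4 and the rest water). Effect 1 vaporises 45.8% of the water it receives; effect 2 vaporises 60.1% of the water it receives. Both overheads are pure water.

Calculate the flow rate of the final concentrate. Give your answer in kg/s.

water in feed = 1126×0.201 = 226.33 kg/s.
After stage 1: water left = (1−0.458)×226.33 = 122.67; stream total = 1022.3 kg/s.
After stage 2: water left = (1−0.601)×122.67 = 48.945; final concentrate = 948.62 kg/s.

948.6 kg/s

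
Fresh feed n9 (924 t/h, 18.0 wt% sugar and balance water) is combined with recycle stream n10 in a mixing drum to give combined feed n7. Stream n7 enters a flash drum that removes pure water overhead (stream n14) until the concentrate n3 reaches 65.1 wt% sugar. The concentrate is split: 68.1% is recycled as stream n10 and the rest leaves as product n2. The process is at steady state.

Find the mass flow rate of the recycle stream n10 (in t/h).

Overall sugar balance (none leaves overhead): sugar in fresh feed = sugar in product, i.e. 924×0.180 = (1−0.681)·n3·0.651.
n3 = 166.32/(0.651×0.319) = 800.89 t/h.
Recycle n10 = 0.681×800.89 = 545.41 t/h.

545.4 t/h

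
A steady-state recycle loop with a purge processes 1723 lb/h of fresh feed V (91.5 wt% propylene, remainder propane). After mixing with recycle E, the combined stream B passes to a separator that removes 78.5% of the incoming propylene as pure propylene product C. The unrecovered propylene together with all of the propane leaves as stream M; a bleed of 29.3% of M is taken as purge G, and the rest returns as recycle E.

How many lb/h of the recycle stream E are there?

propane enters only via V and leaves only via the purge: 1723×0.085 = 0.293×(propane in M), and the separator passes all propane, so propane in B = propane in M = 499.85 lb/h.
propylene in B: m_A = 1723×0.915 + (1−0.293)·(1−0.785)·m_A, so m_A = 1576.5/0.8480 = 1859.1 lb/h.
M = (1−0.785)×1859.1 + 499.85 = 899.56 lb/h.
Recycle E = (1−0.293)×899.56 = 635.99 lb/h.

636 lb/h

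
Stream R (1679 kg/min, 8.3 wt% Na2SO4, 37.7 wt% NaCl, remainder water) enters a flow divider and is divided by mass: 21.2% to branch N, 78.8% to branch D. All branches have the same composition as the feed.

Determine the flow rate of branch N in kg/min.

355.9 kg/min

Branch N flow = 0.212×1679 = 355.95 kg/min.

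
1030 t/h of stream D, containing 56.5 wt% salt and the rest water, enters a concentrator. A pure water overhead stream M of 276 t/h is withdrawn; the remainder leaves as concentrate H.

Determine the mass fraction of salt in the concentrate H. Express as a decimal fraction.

0.7718

salt is not removed: 1030×0.565 = 581.95 t/h of salt enters H.
Concentrate = 1030 − 276 = 754 t/h.
Mass fraction = 581.95/754 = 0.7718.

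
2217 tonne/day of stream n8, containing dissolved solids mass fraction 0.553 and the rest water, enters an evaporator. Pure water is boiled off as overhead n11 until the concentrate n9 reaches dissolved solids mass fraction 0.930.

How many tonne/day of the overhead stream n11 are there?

898.7 tonne/day

dissolved solids is conserved: 2217×0.553 = 1226 tonne/day all reports to the concentrate.
Concentrate = 1226/(target fraction) = 1318.3 tonne/day.
Overhead = 2217 − 1318.3 = 898.72 tonne/day.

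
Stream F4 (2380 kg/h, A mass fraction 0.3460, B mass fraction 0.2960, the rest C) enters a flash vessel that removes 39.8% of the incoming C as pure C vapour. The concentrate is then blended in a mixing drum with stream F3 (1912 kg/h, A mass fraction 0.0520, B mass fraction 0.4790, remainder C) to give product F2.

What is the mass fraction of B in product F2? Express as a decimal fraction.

0.4099

Vapour removed = 0.398×0.358×2380 = 339.11 kg/h; concentrate = 2040.9 kg/h.
B reaching the mixer = 704.48 (from concentrate) + 1912×0.479 = 1620.3 kg/h.
Product flow = 2040.9 + 1912 = 3952.9 kg/h; B fraction = 0.4099.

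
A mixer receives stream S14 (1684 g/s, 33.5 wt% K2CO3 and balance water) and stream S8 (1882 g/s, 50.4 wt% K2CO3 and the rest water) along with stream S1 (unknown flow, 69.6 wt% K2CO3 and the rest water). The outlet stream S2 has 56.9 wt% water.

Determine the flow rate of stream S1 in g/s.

Let S1 be the unknown flow. Total out = 3566 + S1.
water balance: 2053.3 + 0.304·S1 = 0.569·(3566 + S1)
(0.304 − 0.569)·S1 = 0.569×3566 − 2053.3 = -24.278
S1 = -24.278 / -0.265 = 91.615 g/s

91.62 g/s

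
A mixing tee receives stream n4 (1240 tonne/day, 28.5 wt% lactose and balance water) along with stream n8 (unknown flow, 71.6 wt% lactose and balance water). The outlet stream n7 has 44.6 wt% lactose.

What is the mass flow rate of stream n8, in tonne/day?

739.4 tonne/day

Let n8 be the unknown flow. Total out = 1240 + n8.
lactose balance: 353.4 + 0.716·n8 = 0.446·(1240 + n8)
(0.716 − 0.446)·n8 = 0.446×1240 − 353.4 = 199.64
n8 = 199.64 / 0.270 = 739.41 tonne/day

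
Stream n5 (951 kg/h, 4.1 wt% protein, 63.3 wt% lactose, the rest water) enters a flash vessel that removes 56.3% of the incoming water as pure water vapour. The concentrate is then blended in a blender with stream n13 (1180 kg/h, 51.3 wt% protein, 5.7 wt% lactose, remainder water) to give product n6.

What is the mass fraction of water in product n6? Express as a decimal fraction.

Vapour removed = 0.563×0.326×951 = 174.54 kg/h; concentrate = 776.46 kg/h.
water reaching the mixer = 135.48 (from concentrate) + 1180×0.430 = 642.88 kg/h.
Product flow = 776.46 + 1180 = 1956.5 kg/h; water fraction = 0.329.

0.329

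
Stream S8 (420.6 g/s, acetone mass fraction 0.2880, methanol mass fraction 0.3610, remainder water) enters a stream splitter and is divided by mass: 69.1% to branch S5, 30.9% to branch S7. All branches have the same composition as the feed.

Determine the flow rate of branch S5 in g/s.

290.6 g/s

Branch S5 flow = 0.691×420.6 = 290.63 g/s.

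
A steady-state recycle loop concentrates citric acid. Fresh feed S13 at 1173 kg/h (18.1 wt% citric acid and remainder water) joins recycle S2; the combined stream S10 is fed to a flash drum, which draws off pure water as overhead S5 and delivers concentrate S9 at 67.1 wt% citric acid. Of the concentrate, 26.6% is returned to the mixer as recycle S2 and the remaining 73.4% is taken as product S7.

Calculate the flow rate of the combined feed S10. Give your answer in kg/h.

1288 kg/h

Overall citric acid balance (none leaves overhead): citric acid in fresh feed = citric acid in product, i.e. 1173×0.181 = (1−0.266)·S9·0.671.
S9 = 212.31/(0.671×0.734) = 431.08 kg/h.
Recycle S2 = 0.266×431.08 = 114.67 kg/h.
Combined feed S10 = 1173 + 114.67 = 1287.7 kg/h.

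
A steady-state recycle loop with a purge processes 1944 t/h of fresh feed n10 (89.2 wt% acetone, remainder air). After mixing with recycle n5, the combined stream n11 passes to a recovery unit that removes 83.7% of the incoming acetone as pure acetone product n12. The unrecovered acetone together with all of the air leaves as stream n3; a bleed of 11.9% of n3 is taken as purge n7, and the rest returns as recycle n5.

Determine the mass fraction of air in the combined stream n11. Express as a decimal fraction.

0.466

air enters only via n10 and leaves only via the purge: 1944×0.108 = 0.119×(air in n3), and the recovery unit passes all air, so air in n11 = air in n3 = 1764.3 t/h.
acetone in n11: m_A = 1944×0.892 + (1−0.119)·(1−0.837)·m_A, so m_A = 1734/0.8564 = 2024.8 t/h.
n11 = 2024.8 + 1764.3 = 3789.1 t/h.
air fraction in n11 = 1764.3/3789.1 = 0.466.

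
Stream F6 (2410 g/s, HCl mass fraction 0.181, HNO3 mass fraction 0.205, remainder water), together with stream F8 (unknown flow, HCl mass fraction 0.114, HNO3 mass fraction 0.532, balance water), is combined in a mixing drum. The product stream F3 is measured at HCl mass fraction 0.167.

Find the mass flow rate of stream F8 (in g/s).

Let F8 be the unknown flow. Total out = 2410 + F8.
HCl balance: 436.21 + 0.114·F8 = 0.167·(2410 + F8)
(0.114 − 0.167)·F8 = 0.167×2410 − 436.21 = -33.74
F8 = -33.74 / -0.053 = 636.6 g/s

636.6 g/s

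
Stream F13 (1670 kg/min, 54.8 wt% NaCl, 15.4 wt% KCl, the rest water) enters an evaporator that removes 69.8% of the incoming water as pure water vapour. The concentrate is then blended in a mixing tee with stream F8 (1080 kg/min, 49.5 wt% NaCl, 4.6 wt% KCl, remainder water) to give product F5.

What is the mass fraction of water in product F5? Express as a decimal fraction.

0.269

Vapour removed = 0.698×0.298×1670 = 347.37 kg/min; concentrate = 1322.6 kg/min.
water reaching the mixer = 150.29 (from concentrate) + 1080×0.459 = 646.01 kg/min.
Product flow = 1322.6 + 1080 = 2402.6 kg/min; water fraction = 0.269.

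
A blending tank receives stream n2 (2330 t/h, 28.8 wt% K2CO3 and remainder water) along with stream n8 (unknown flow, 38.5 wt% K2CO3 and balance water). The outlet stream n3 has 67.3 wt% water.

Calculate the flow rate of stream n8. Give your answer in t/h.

Let n8 be the unknown flow. Total out = 2330 + n8.
water balance: 1659 + 0.615·n8 = 0.673·(2330 + n8)
(0.615 − 0.673)·n8 = 0.673×2330 − 1659 = -90.87
n8 = -90.87 / -0.058 = 1566.7 t/h

1567 t/h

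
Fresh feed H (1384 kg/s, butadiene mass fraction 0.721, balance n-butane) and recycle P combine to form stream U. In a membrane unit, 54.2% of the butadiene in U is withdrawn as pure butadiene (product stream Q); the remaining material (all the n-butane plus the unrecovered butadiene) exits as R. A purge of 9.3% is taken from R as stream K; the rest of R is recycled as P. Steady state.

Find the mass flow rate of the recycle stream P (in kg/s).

n-butane enters only via H and leaves only via the purge: 1384×0.279 = 0.093×(n-butane in R), and the membrane unit passes all n-butane, so n-butane in U = n-butane in R = 4152 kg/s.
butadiene in U: m_A = 1384×0.721 + (1−0.093)·(1−0.542)·m_A, so m_A = 997.86/0.5846 = 1706.9 kg/s.
R = (1−0.542)×1706.9 + 4152 = 4933.8 kg/s.
Recycle P = (1−0.093)×4933.8 = 4474.9 kg/s.

4475 kg/s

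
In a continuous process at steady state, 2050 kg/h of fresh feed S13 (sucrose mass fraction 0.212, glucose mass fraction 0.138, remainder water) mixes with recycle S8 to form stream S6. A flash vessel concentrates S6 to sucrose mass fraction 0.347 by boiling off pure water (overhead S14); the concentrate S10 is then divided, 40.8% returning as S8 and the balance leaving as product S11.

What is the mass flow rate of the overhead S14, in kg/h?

Overall sucrose balance (none leaves overhead): sucrose in fresh feed = sucrose in product, i.e. 2050×0.212 = (1−0.408)·S10·0.347.
S10 = 434.6/(0.347×0.592) = 2115.6 kg/h.
Recycle S8 = 0.408×2115.6 = 863.17 kg/h.
Combined feed S6 = 2050 + 863.17 = 2913.2 kg/h.
Overhead S14 = S6 − S10 = 2913.2 − 2115.6 = 797.55 kg/h.

797.6 kg/h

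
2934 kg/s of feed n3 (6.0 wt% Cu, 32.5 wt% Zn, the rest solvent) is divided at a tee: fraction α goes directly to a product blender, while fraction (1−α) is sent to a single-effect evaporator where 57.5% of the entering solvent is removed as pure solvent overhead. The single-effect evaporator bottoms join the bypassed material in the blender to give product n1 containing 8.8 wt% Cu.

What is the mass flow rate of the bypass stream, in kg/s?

All 2934×0.060 = 176.04 kg/s of Cu reaches n1, so n1 = 176.04/0.088 = 2000.5 kg/s and vapour = 933.55 kg/s.
The evaporator receives (1−α)·2934 of feed at 0.615 solvent and removes 0.575 of that solvent:
0.575×0.615×(1−α)×2934 = 933.55
(1−α) = 933.55/1037.5 = 0.8998;  α = 0.1002.
Bypass flow = 0.1002×2934 = 294.07 kg/s.

294.1 kg/s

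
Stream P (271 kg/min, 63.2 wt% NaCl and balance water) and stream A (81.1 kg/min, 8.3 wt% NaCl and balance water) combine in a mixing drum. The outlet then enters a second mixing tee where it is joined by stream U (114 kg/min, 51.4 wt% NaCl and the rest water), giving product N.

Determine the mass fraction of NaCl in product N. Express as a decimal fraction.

Overall, product flow = 466.1 kg/min.
NaCl in = 271×0.632 + 81.1×0.083 + 114×0.514 = 236.6 kg/min.
NaCl fraction in N = 0.508.

0.508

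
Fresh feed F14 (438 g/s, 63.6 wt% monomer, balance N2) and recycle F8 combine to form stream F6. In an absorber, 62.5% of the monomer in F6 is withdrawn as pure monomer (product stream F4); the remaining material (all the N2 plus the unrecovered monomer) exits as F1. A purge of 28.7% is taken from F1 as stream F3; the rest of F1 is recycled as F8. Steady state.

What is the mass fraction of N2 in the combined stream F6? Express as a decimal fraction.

0.594

N2 enters only via F14 and leaves only via the purge: 438×0.364 = 0.287×(N2 in F1), and the absorber passes all N2, so N2 in F6 = N2 in F1 = 555.51 g/s.
monomer in F6: m_A = 438×0.636 + (1−0.287)·(1−0.625)·m_A, so m_A = 278.57/0.7326 = 380.23 g/s.
F6 = 380.23 + 555.51 = 935.74 g/s.
N2 fraction in F6 = 555.51/935.74 = 0.594.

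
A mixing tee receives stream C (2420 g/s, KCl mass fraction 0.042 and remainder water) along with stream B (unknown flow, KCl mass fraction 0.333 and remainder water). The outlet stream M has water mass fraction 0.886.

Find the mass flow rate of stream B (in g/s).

795.6 g/s

Let B be the unknown flow. Total out = 2420 + B.
water balance: 2318.4 + 0.667·B = 0.886·(2420 + B)
(0.667 − 0.886)·B = 0.886×2420 − 2318.4 = -174.24
B = -174.24 / -0.219 = 795.62 g/s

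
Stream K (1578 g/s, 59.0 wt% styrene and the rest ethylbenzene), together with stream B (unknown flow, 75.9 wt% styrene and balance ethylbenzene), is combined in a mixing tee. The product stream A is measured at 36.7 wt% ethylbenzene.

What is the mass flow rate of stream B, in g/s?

Let B be the unknown flow. Total out = 1578 + B.
ethylbenzene balance: 646.98 + 0.241·B = 0.367·(1578 + B)
(0.241 − 0.367)·B = 0.367×1578 − 646.98 = -67.854
B = -67.854 / -0.126 = 538.52 g/s

538.5 g/s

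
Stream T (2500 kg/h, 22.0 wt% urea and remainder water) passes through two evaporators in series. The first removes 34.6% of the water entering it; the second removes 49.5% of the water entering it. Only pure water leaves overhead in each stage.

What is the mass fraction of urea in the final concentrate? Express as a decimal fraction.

water in feed = 2500×0.780 = 1950 kg/h.
After stage 1: water left = (1−0.346)×1950 = 1275.3; stream total = 1825.3 kg/h.
After stage 2: water left = (1−0.495)×1275.3 = 644.03; final concentrate = 1194 kg/h.
urea fraction = 550/1194 = 0.4606.

0.4606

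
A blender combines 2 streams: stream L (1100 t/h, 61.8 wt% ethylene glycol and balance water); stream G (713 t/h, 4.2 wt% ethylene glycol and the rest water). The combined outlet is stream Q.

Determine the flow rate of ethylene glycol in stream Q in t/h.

ethylene glycol out = ethylene glycol in = 1100×0.618 + 713×0.042 = 709.75 t/h.

709.7 t/h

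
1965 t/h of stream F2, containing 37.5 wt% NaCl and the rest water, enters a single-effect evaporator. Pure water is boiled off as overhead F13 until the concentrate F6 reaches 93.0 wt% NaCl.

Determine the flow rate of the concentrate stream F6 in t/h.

792.3 t/h

NaCl is conserved: 1965×0.375 = 736.88 t/h all reports to the concentrate.
Concentrate = 736.88/(target fraction) = 792.34 t/h.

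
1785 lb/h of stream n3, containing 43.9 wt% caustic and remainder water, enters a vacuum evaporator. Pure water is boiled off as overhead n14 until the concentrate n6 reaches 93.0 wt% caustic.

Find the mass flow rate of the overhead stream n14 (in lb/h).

caustic is conserved: 1785×0.439 = 783.62 lb/h all reports to the concentrate.
Concentrate = 783.62/(target fraction) = 842.6 lb/h.
Overhead = 1785 − 842.6 = 942.4 lb/h.

942.4 lb/h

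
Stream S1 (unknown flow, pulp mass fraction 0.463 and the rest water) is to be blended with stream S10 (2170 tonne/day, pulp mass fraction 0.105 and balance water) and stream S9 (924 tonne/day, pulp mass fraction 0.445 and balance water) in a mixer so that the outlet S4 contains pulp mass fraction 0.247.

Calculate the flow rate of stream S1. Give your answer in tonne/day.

Let S1 be the unknown flow. Total out = 3094 + S1.
pulp balance: 639.03 + 0.463·S1 = 0.247·(3094 + S1)
(0.463 − 0.247)·S1 = 0.247×3094 − 639.03 = 125.19
S1 = 125.19 / 0.216 = 579.57 tonne/day

579.6 tonne/day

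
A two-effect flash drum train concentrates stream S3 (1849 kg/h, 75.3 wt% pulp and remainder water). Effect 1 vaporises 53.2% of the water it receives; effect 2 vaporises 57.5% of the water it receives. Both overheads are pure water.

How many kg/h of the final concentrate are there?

1483 kg/h

water in feed = 1849×0.247 = 456.7 kg/h.
After stage 1: water left = (1−0.532)×456.7 = 213.74; stream total = 1606 kg/h.
After stage 2: water left = (1−0.575)×213.74 = 90.838; final concentrate = 1483.1 kg/h.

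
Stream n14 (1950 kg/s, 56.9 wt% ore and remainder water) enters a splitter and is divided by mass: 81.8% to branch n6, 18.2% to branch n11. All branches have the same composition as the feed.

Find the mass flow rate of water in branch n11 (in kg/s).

Branch n11 total = 0.182×1950 = 354.9 kg/s.
water in n11 = 0.431×354.9 = 152.96 kg/s.

153 kg/s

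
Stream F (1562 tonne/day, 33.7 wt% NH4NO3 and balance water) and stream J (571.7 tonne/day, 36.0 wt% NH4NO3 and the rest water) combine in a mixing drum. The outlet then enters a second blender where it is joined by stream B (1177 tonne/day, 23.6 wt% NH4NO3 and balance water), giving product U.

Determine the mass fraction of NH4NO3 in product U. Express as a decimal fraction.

Overall, product flow = 3310.7 tonne/day.
NH4NO3 in = 1562×0.337 + 571.7×0.360 + 1177×0.236 = 1010 tonne/day.
NH4NO3 fraction in U = 0.305.

0.305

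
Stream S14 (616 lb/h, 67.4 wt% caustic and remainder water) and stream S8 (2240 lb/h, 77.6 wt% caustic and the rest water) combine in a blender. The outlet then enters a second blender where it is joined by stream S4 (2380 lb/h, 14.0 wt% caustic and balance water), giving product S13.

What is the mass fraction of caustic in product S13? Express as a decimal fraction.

0.4749

Overall, product flow = 5236 lb/h.
caustic in = 616×0.674 + 2240×0.776 + 2380×0.140 = 2486.6 lb/h.
caustic fraction in S13 = 0.4749.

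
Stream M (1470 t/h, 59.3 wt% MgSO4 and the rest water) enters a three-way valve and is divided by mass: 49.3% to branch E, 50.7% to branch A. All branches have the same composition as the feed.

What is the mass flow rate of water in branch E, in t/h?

295 t/h

Branch E total = 0.493×1470 = 724.71 t/h.
water in E = 0.407×724.71 = 294.96 t/h.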